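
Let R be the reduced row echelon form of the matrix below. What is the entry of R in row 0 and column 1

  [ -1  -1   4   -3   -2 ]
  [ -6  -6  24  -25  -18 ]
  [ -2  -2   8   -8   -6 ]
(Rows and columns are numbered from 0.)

R1 ← -1·R1
  [  1   1  -4    3    2 ]
  [ -6  -6  24  -25  -18 ]
  [ -2  -2   8   -8   -6 ]
R2 ← R2 + 6·R1
  [  1   1  -4   3   2 ]
  [  0   0   0  -7  -6 ]
  [ -2  -2   8  -8  -6 ]
R3 ← R3 + 2·R1
  [ 1  1  -4   3   2 ]
  [ 0  0   0  -7  -6 ]
  [ 0  0   0  -2  -2 ]
R2 ← -1/7·R2
  [ 1  1  -4   3    2 ]
  [ 0  0   0   1  6/7 ]
  [ 0  0   0  -2   -2 ]
R3 ← R3 + 2·R2
  [ 1  1  -4  3     2 ]
  [ 0  0   0  1   6/7 ]
  [ 0  0   0  0  -2/7 ]
R3 ← -7/2·R3
  [ 1  1  -4  3    2 ]
  [ 0  0   0  1  6/7 ]
  [ 0  0   0  0    1 ]
R2 ← R2 − 6/7·R3
  [ 1  1  -4  3  2 ]
  [ 0  0   0  1  0 ]
  [ 0  0   0  0  1 ]
R1 ← R1 − 2·R3
  [ 1  1  -4  3  0 ]
  [ 0  0   0  1  0 ]
  [ 0  0   0  0  1 ]
R1 ← R1 − 3·R2
  [ 1  1  -4  0  0 ]
  [ 0  0   0  1  0 ]
  [ 0  0   0  0  1 ]

1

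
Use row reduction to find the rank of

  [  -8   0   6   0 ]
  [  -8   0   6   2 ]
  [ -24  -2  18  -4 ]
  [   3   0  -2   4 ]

rank = 4

r1 ← -1/8·r1
  [   1   0  -3/4   0 ]
  [  -8   0     6   2 ]
  [ -24  -2    18  -4 ]
  [   3   0    -2   4 ]
r2 ← r2 + 8·r1
  [   1   0  -3/4   0 ]
  [   0   0     0   2 ]
  [ -24  -2    18  -4 ]
  [   3   0    -2   4 ]
r3 ← r3 + 24·r1
  [ 1   0  -3/4   0 ]
  [ 0   0     0   2 ]
  [ 0  -2     0  -4 ]
  [ 3   0    -2   4 ]
r4 ← r4 − 3·r1
  [ 1   0  -3/4   0 ]
  [ 0   0     0   2 ]
  [ 0  -2     0  -4 ]
  [ 0   0   1/4   4 ]
r2 <-> r3
  [ 1   0  -3/4   0 ]
  [ 0  -2     0  -4 ]
  [ 0   0     0   2 ]
  [ 0   0   1/4   4 ]
r2 ← -1/2·r2
  [ 1  0  -3/4  0 ]
  [ 0  1     0  2 ]
  [ 0  0     0  2 ]
  [ 0  0   1/4  4 ]
r3 <-> r4
  [ 1  0  -3/4  0 ]
  [ 0  1     0  2 ]
  [ 0  0   1/4  4 ]
  [ 0  0     0  2 ]
r3 ← 4·r3
  [ 1  0  -3/4   0 ]
  [ 0  1     0   2 ]
  [ 0  0     1  16 ]
  [ 0  0     0   2 ]
r4 ← 1/2·r4
  [ 1  0  -3/4   0 ]
  [ 0  1     0   2 ]
  [ 0  0     1  16 ]
  [ 0  0     0   1 ]
r3 ← r3 − 16·r4
  [ 1  0  -3/4  0 ]
  [ 0  1     0  2 ]
  [ 0  0     1  0 ]
  [ 0  0     0  1 ]
r2 ← r2 − 2·r4
  [ 1  0  -3/4  0 ]
  [ 0  1     0  0 ]
  [ 0  0     1  0 ]
  [ 0  0     0  1 ]
r1 ← r1 + 3/4·r3
  [ 1  0  0  0 ]
  [ 0  1  0  0 ]
  [ 0  0  1  0 ]
  [ 0  0  0  1 ]
The reduced form has 4 nonzero rows.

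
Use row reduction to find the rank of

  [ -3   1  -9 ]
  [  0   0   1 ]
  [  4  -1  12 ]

r1 -> -1/3·r1
  [ 1  -1/3   3 ]
  [ 0     0   1 ]
  [ 4    -1  12 ]
r3 -> r3 − 4·r1
  [ 1  -1/3  3 ]
  [ 0     0  1 ]
  [ 0   1/3  0 ]
r2 ↔ r3
  [ 1  -1/3  3 ]
  [ 0   1/3  0 ]
  [ 0     0  1 ]
r2 -> 3·r2
  [ 1  -1/3  3 ]
  [ 0     1  0 ]
  [ 0     0  1 ]
r1 -> r1 − 3·r3
  [ 1  -1/3  0 ]
  [ 0     1  0 ]
  [ 0     0  1 ]
r1 -> r1 + 1/3·r2
  [ 1  0  0 ]
  [ 0  1  0 ]
  [ 0  0  1 ]
The reduced form has 3 nonzero rows.

rank = 3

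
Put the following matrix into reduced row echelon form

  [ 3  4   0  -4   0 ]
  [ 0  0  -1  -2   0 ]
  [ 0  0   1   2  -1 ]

Multiply R1 by 1/3.
  [ 1  4/3   0  -4/3   0 ]
  [ 0    0  -1    -2   0 ]
  [ 0    0   1     2  -1 ]
Multiply R2 by -1.
  [ 1  4/3  0  -4/3   0 ]
  [ 0    0  1     2   0 ]
  [ 0    0  1     2  -1 ]
Subtract R2 from R3.
  [ 1  4/3  0  -4/3   0 ]
  [ 0    0  1     2   0 ]
  [ 0    0  0     0  -1 ]
Multiply R3 by -1.
  [ 1  4/3  0  -4/3  0 ]
  [ 0    0  1     2  0 ]
  [ 0    0  0     0  1 ]

[[1, 4/3, 0, -4/3, 0], [0, 0, 1, 2, 0], [0, 0, 0, 0, 1]]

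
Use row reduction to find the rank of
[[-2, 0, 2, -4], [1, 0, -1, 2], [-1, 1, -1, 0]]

Multiply ρ1 by -1/2.
  [  1  0  -1  2 ]
  [  1  0  -1  2 ]
  [ -1  1  -1  0 ]
Subtract ρ1 from ρ2.
  [  1  0  -1  2 ]
  [  0  0   0  0 ]
  [ -1  1  -1  0 ]
Add ρ1 to ρ3.
  [ 1  0  -1  2 ]
  [ 0  0   0  0 ]
  [ 0  1  -2  2 ]
Swap ρ2 and ρ3.
  [ 1  0  -1  2 ]
  [ 0  1  -2  2 ]
  [ 0  0   0  0 ]
The reduced form has 2 nonzero rows.

rank = 2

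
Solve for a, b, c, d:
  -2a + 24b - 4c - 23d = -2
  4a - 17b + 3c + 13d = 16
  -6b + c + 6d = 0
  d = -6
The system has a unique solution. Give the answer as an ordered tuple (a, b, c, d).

Form the augmented matrix and row-reduce:
  [ -2   24  -4  -23  |  -2 ]
  [  4  -17   3   13  |  16 ]
  [  0   -6   1    6  |   0 ]
  [  0    0   0    1  |  -6 ]
Multiply R1 by -1/2.
  [ 1  -12  2  23/2  |   1 ]
  [ 4  -17  3    13  |  16 ]
  [ 0   -6  1     6  |   0 ]
  [ 0    0  0     1  |  -6 ]
Subtract 4 times R1 from R2.
  [ 1  -12   2  23/2  |   1 ]
  [ 0   31  -5   -33  |  12 ]
  [ 0   -6   1     6  |   0 ]
  [ 0    0   0     1  |  -6 ]
Multiply R2 by 1/31.
  [ 1  -12      2    23/2  |      1 ]
  [ 0    1  -5/31  -33/31  |  12/31 ]
  [ 0   -6      1       6  |      0 ]
  [ 0    0      0       1  |     -6 ]
Add 6 times R2 to R3.
  [ 1  -12      2    23/2  |      1 ]
  [ 0    1  -5/31  -33/31  |  12/31 ]
  [ 0    0   1/31  -12/31  |  72/31 ]
  [ 0    0      0       1  |     -6 ]
Multiply R3 by 31.
  [ 1  -12      2    23/2  |      1 ]
  [ 0    1  -5/31  -33/31  |  12/31 ]
  [ 0    0      1     -12  |     72 ]
  [ 0    0      0       1  |     -6 ]
Add 12 times R4 to R3.
  [ 1  -12      2    23/2  |      1 ]
  [ 0    1  -5/31  -33/31  |  12/31 ]
  [ 0    0      1       0  |      0 ]
  [ 0    0      0       1  |     -6 ]
Add 33/31 times R4 to R2.
  [ 1  -12      2  23/2  |   1 ]
  [ 0    1  -5/31     0  |  -6 ]
  [ 0    0      1     0  |   0 ]
  [ 0    0      0     1  |  -6 ]
Subtract 23/2 times R4 from R1.
  [ 1  -12      2  0  |  70 ]
  [ 0    1  -5/31  0  |  -6 ]
  [ 0    0      1  0  |   0 ]
  [ 0    0      0  1  |  -6 ]
Add 5/31 times R3 to R2.
  [ 1  -12  2  0  |  70 ]
  [ 0    1  0  0  |  -6 ]
  [ 0    0  1  0  |   0 ]
  [ 0    0  0  1  |  -6 ]
Subtract 2 times R3 from R1.
  [ 1  -12  0  0  |  70 ]
  [ 0    1  0  0  |  -6 ]
  [ 0    0  1  0  |   0 ]
  [ 0    0  0  1  |  -6 ]
Add 12 times R2 to R1.
  [ 1  0  0  0  |  -2 ]
  [ 0  1  0  0  |  -6 ]
  [ 0  0  1  0  |   0 ]
  [ 0  0  0  1  |  -6 ]
Reading off the last column: a = -2, b = -6, c = 0, d = -6.

(-2, -6, 0, -6)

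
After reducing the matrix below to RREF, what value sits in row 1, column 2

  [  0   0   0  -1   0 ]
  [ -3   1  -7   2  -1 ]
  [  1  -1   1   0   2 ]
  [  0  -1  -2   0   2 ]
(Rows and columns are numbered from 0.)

R1 ↔ R2
  [ -3   1  -7   2  -1 ]
  [  0   0   0  -1   0 ]
  [  1  -1   1   0   2 ]
  [  0  -1  -2   0   2 ]
R1 ← -1/3·R1
  [ 1  -1/3  7/3  -2/3  1/3 ]
  [ 0     0    0    -1    0 ]
  [ 1    -1    1     0    2 ]
  [ 0    -1   -2     0    2 ]
R3 ← R3 − R1
  [ 1  -1/3   7/3  -2/3  1/3 ]
  [ 0     0     0    -1    0 ]
  [ 0  -2/3  -4/3   2/3  5/3 ]
  [ 0    -1    -2     0    2 ]
R2 ↔ R3
  [ 1  -1/3   7/3  -2/3  1/3 ]
  [ 0  -2/3  -4/3   2/3  5/3 ]
  [ 0     0     0    -1    0 ]
  [ 0    -1    -2     0    2 ]
R2 ← -3/2·R2
  [ 1  -1/3  7/3  -2/3   1/3 ]
  [ 0     1    2    -1  -5/2 ]
  [ 0     0    0    -1     0 ]
  [ 0    -1   -2     0     2 ]
R4 ← R4 + R2
  [ 1  -1/3  7/3  -2/3   1/3 ]
  [ 0     1    2    -1  -5/2 ]
  [ 0     0    0    -1     0 ]
  [ 0     0    0    -1  -1/2 ]
R3 ← -1·R3
  [ 1  -1/3  7/3  -2/3   1/3 ]
  [ 0     1    2    -1  -5/2 ]
  [ 0     0    0     1     0 ]
  [ 0     0    0    -1  -1/2 ]
R4 ← R4 + R3
  [ 1  -1/3  7/3  -2/3   1/3 ]
  [ 0     1    2    -1  -5/2 ]
  [ 0     0    0     1     0 ]
  [ 0     0    0     0  -1/2 ]
R4 ← -2·R4
  [ 1  -1/3  7/3  -2/3   1/3 ]
  [ 0     1    2    -1  -5/2 ]
  [ 0     0    0     1     0 ]
  [ 0     0    0     0     1 ]
R2 ← R2 + 5/2·R4
  [ 1  -1/3  7/3  -2/3  1/3 ]
  [ 0     1    2    -1    0 ]
  [ 0     0    0     1    0 ]
  [ 0     0    0     0    1 ]
R1 ← R1 − 1/3·R4
  [ 1  -1/3  7/3  -2/3  0 ]
  [ 0     1    2    -1  0 ]
  [ 0     0    0     1  0 ]
  [ 0     0    0     0  1 ]
R2 ← R2 + R3
  [ 1  -1/3  7/3  -2/3  0 ]
  [ 0     1    2     0  0 ]
  [ 0     0    0     1  0 ]
  [ 0     0    0     0  1 ]
R1 ← R1 + 2/3·R3
  [ 1  -1/3  7/3  0  0 ]
  [ 0     1    2  0  0 ]
  [ 0     0    0  1  0 ]
  [ 0     0    0  0  1 ]
R1 ← R1 + 1/3·R2
  [ 1  0  3  0  0 ]
  [ 0  1  2  0  0 ]
  [ 0  0  0  1  0 ]
  [ 0  0  0  0  1 ]

2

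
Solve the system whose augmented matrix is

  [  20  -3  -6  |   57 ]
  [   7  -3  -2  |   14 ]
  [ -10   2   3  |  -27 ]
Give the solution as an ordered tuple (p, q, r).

R1 := 1/20·R1
  [   1  -3/20  -3/10  |  57/20 ]
  [   7     -3     -2  |     14 ]
  [ -10      2      3  |    -27 ]
R2 := R2 − 7·R1
  [   1   -3/20  -3/10  |    57/20 ]
  [   0  -39/20   1/10  |  -119/20 ]
  [ -10       2      3  |      -27 ]
R3 := R3 + 10·R1
  [ 1   -3/20  -3/10  |    57/20 ]
  [ 0  -39/20   1/10  |  -119/20 ]
  [ 0     1/2      0  |      3/2 ]
R2 := -20/39·R2
  [ 1  -3/20  -3/10  |   57/20 ]
  [ 0      1  -2/39  |  119/39 ]
  [ 0    1/2      0  |     3/2 ]
R3 := R3 − 1/2·R2
  [ 1  -3/20  -3/10  |   57/20 ]
  [ 0      1  -2/39  |  119/39 ]
  [ 0      0   1/39  |   -1/39 ]
R3 := 39·R3
  [ 1  -3/20  -3/10  |   57/20 ]
  [ 0      1  -2/39  |  119/39 ]
  [ 0      0      1  |      -1 ]
R2 := R2 + 2/39·R3
  [ 1  -3/20  -3/10  |  57/20 ]
  [ 0      1      0  |      3 ]
  [ 0      0      1  |     -1 ]
R1 := R1 + 3/10·R3
  [ 1  -3/20  0  |  51/20 ]
  [ 0      1  0  |      3 ]
  [ 0      0  1  |     -1 ]
R1 := R1 + 3/20·R2
  [ 1  0  0  |   3 ]
  [ 0  1  0  |   3 ]
  [ 0  0  1  |  -1 ]
Reading off the last column: p = 3, q = 3, r = -1.

(3, 3, -1)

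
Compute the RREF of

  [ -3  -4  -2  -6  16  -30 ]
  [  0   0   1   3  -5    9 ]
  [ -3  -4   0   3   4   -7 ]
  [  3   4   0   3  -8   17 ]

[[1, 4/3, 0, 0, -2, 4], [0, 0, 1, 0, -3, 4], [0, 0, 0, 1, -2/3, 5/3], [0, 0, 0, 0, 0, 0]]

R1 → -1/3·R1
  [  1  4/3  2/3  2  -16/3  10 ]
  [  0    0    1  3     -5   9 ]
  [ -3   -4    0  3      4  -7 ]
  [  3    4    0  3     -8  17 ]
R3 → R3 + 3·R1
  [ 1  4/3  2/3  2  -16/3  10 ]
  [ 0    0    1  3     -5   9 ]
  [ 0    0    2  9    -12  23 ]
  [ 3    4    0  3     -8  17 ]
R4 → R4 − 3·R1
  [ 1  4/3  2/3   2  -16/3   10 ]
  [ 0    0    1   3     -5    9 ]
  [ 0    0    2   9    -12   23 ]
  [ 0    0   -2  -3      8  -13 ]
R3 → R3 − 2·R2
  [ 1  4/3  2/3   2  -16/3   10 ]
  [ 0    0    1   3     -5    9 ]
  [ 0    0    0   3     -2    5 ]
  [ 0    0   -2  -3      8  -13 ]
R4 → R4 + 2·R2
  [ 1  4/3  2/3  2  -16/3  10 ]
  [ 0    0    1  3     -5   9 ]
  [ 0    0    0  3     -2   5 ]
  [ 0    0    0  3     -2   5 ]
R3 → 1/3·R3
  [ 1  4/3  2/3  2  -16/3   10 ]
  [ 0    0    1  3     -5    9 ]
  [ 0    0    0  1   -2/3  5/3 ]
  [ 0    0    0  3     -2    5 ]
R4 → R4 − 3·R3
  [ 1  4/3  2/3  2  -16/3   10 ]
  [ 0    0    1  3     -5    9 ]
  [ 0    0    0  1   -2/3  5/3 ]
  [ 0    0    0  0      0    0 ]
R2 → R2 − 3·R3
  [ 1  4/3  2/3  2  -16/3   10 ]
  [ 0    0    1  0     -3    4 ]
  [ 0    0    0  1   -2/3  5/3 ]
  [ 0    0    0  0      0    0 ]
R1 → R1 − 2·R3
  [ 1  4/3  2/3  0    -4  20/3 ]
  [ 0    0    1  0    -3     4 ]
  [ 0    0    0  1  -2/3   5/3 ]
  [ 0    0    0  0     0     0 ]
R1 → R1 − 2/3·R2
  [ 1  4/3  0  0    -2    4 ]
  [ 0    0  1  0    -3    4 ]
  [ 0    0  0  1  -2/3  5/3 ]
  [ 0    0  0  0     0    0 ]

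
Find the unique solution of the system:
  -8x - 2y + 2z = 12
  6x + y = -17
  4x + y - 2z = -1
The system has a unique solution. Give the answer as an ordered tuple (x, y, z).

(-3, 1, -5)

Form the augmented matrix and row-reduce:
  [ -8  -2   2  |   12 ]
  [  6   1   0  |  -17 ]
  [  4   1  -2  |   -1 ]
Multiply R1 by -1/8.
  [ 1  1/4  -1/4  |  -3/2 ]
  [ 6    1     0  |   -17 ]
  [ 4    1    -2  |    -1 ]
Subtract 6 times R1 from R2.
  [ 1   1/4  -1/4  |  -3/2 ]
  [ 0  -1/2   3/2  |    -8 ]
  [ 4     1    -2  |    -1 ]
Subtract 4 times R1 from R3.
  [ 1   1/4  -1/4  |  -3/2 ]
  [ 0  -1/2   3/2  |    -8 ]
  [ 0     0    -1  |     5 ]
Multiply R2 by -2.
  [ 1  1/4  -1/4  |  -3/2 ]
  [ 0    1    -3  |    16 ]
  [ 0    0    -1  |     5 ]
Multiply R3 by -1.
  [ 1  1/4  -1/4  |  -3/2 ]
  [ 0    1    -3  |    16 ]
  [ 0    0     1  |    -5 ]
Add 3 times R3 to R2.
  [ 1  1/4  -1/4  |  -3/2 ]
  [ 0    1     0  |     1 ]
  [ 0    0     1  |    -5 ]
Add 1/4 times R3 to R1.
  [ 1  1/4  0  |  -11/4 ]
  [ 0    1  0  |      1 ]
  [ 0    0  1  |     -5 ]
Subtract 1/4 times R2 from R1.
  [ 1  0  0  |  -3 ]
  [ 0  1  0  |   1 ]
  [ 0  0  1  |  -5 ]
Reading off the last column: x = -3, y = 1, z = -5.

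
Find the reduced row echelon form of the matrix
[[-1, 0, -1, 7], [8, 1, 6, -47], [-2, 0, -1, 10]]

[[1, 0, 0, -3], [0, 1, 0, 1], [0, 0, 1, -4]]

Multiply r1 by -1.
  [  1  0   1   -7 ]
  [  8  1   6  -47 ]
  [ -2  0  -1   10 ]
Subtract 8 times r1 from r2.
  [  1  0   1  -7 ]
  [  0  1  -2   9 ]
  [ -2  0  -1  10 ]
Add 2 times r1 to r3.
  [ 1  0   1  -7 ]
  [ 0  1  -2   9 ]
  [ 0  0   1  -4 ]
Add 2 times r3 to r2.
  [ 1  0  1  -7 ]
  [ 0  1  0   1 ]
  [ 0  0  1  -4 ]
Subtract r3 from r1.
  [ 1  0  0  -3 ]
  [ 0  1  0   1 ]
  [ 0  0  1  -4 ]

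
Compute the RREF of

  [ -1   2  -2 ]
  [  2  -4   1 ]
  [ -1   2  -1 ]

[[1, -2, 0], [0, 0, 1], [0, 0, 0]]

r1 -> -1·r1
  [  1  -2   2 ]
  [  2  -4   1 ]
  [ -1   2  -1 ]
r2 -> r2 − 2·r1
  [  1  -2   2 ]
  [  0   0  -3 ]
  [ -1   2  -1 ]
r3 -> r3 + r1
  [ 1  -2   2 ]
  [ 0   0  -3 ]
  [ 0   0   1 ]
r2 -> -1/3·r2
  [ 1  -2  2 ]
  [ 0   0  1 ]
  [ 0   0  1 ]
r3 -> r3 − r2
  [ 1  -2  2 ]
  [ 0   0  1 ]
  [ 0   0  0 ]
r1 -> r1 − 2·r2
  [ 1  -2  0 ]
  [ 0   0  1 ]
  [ 0   0  0 ]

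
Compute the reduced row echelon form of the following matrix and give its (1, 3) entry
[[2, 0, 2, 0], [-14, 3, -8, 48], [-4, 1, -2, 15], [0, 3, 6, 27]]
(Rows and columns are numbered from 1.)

r1 → 1/2·r1
  [   1  0   1   0 ]
  [ -14  3  -8  48 ]
  [  -4  1  -2  15 ]
  [   0  3   6  27 ]
r2 → r2 + 14·r1
  [  1  0   1   0 ]
  [  0  3   6  48 ]
  [ -4  1  -2  15 ]
  [  0  3   6  27 ]
r3 → r3 + 4·r1
  [ 1  0  1   0 ]
  [ 0  3  6  48 ]
  [ 0  1  2  15 ]
  [ 0  3  6  27 ]
r2 → 1/3·r2
  [ 1  0  1   0 ]
  [ 0  1  2  16 ]
  [ 0  1  2  15 ]
  [ 0  3  6  27 ]
r3 → r3 − r2
  [ 1  0  1   0 ]
  [ 0  1  2  16 ]
  [ 0  0  0  -1 ]
  [ 0  3  6  27 ]
r4 → r4 − 3·r2
  [ 1  0  1    0 ]
  [ 0  1  2   16 ]
  [ 0  0  0   -1 ]
  [ 0  0  0  -21 ]
r3 → -1·r3
  [ 1  0  1    0 ]
  [ 0  1  2   16 ]
  [ 0  0  0    1 ]
  [ 0  0  0  -21 ]
r4 → r4 + 21·r3
  [ 1  0  1   0 ]
  [ 0  1  2  16 ]
  [ 0  0  0   1 ]
  [ 0  0  0   0 ]
r2 → r2 − 16·r3
  [ 1  0  1  0 ]
  [ 0  1  2  0 ]
  [ 0  0  0  1 ]
  [ 0  0  0  0 ]

1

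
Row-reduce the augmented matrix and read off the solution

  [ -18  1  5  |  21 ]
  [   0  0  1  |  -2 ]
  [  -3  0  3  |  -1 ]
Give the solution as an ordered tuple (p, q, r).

(-5/3, 1, -2)

r1 := -1/18·r1
  [  1  -1/18  -5/18  |  -7/6 ]
  [  0      0      1  |    -2 ]
  [ -3      0      3  |    -1 ]
r3 := r3 + 3·r1
  [ 1  -1/18  -5/18  |  -7/6 ]
  [ 0      0      1  |    -2 ]
  [ 0   -1/6   13/6  |  -9/2 ]
r2 <-> r3
  [ 1  -1/18  -5/18  |  -7/6 ]
  [ 0   -1/6   13/6  |  -9/2 ]
  [ 0      0      1  |    -2 ]
r2 := -6·r2
  [ 1  -1/18  -5/18  |  -7/6 ]
  [ 0      1    -13  |    27 ]
  [ 0      0      1  |    -2 ]
r2 := r2 + 13·r3
  [ 1  -1/18  -5/18  |  -7/6 ]
  [ 0      1      0  |     1 ]
  [ 0      0      1  |    -2 ]
r1 := r1 + 5/18·r3
  [ 1  -1/18  0  |  -31/18 ]
  [ 0      1  0  |       1 ]
  [ 0      0  1  |      -2 ]
r1 := r1 + 1/18·r2
  [ 1  0  0  |  -5/3 ]
  [ 0  1  0  |     1 ]
  [ 0  0  1  |    -2 ]
Reading off the last column: p = -5/3, q = 1, r = -2.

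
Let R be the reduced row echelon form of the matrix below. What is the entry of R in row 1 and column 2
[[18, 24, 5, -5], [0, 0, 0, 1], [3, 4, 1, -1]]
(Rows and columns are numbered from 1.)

4/3

R1 -> 1/18·R1
R3 -> R3 − 3·R1
R2 <-> R3
R2 -> 6·R2
R2 -> R2 + R3
R1 -> R1 + 5/18·R3
R1 -> R1 − 5/18·R2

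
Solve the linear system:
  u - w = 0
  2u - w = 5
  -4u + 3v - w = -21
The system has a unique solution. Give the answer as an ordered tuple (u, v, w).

Form the augmented matrix and row-reduce:
  [  1  0  -1  |    0 ]
  [  2  0  -1  |    5 ]
  [ -4  3  -1  |  -21 ]
R2 → R2 − 2·R1
  [  1  0  -1  |    0 ]
  [  0  0   1  |    5 ]
  [ -4  3  -1  |  -21 ]
R3 → R3 + 4·R1
  [ 1  0  -1  |    0 ]
  [ 0  0   1  |    5 ]
  [ 0  3  -5  |  -21 ]
R2 <-> R3
  [ 1  0  -1  |    0 ]
  [ 0  3  -5  |  -21 ]
  [ 0  0   1  |    5 ]
R2 → 1/3·R2
  [ 1  0    -1  |   0 ]
  [ 0  1  -5/3  |  -7 ]
  [ 0  0     1  |   5 ]
R2 → R2 + 5/3·R3
  [ 1  0  -1  |    0 ]
  [ 0  1   0  |  4/3 ]
  [ 0  0   1  |    5 ]
R1 → R1 + R3
  [ 1  0  0  |    5 ]
  [ 0  1  0  |  4/3 ]
  [ 0  0  1  |    5 ]
Reading off the last column: u = 5, v = 4/3, w = 5.

(5, 4/3, 5)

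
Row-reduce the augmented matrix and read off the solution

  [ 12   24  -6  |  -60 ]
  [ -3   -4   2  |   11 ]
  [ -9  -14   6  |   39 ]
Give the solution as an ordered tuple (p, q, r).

(3, -3, 4)

ρ1 := 1/12·ρ1
  [  1    2  -1/2  |  -5 ]
  [ -3   -4     2  |  11 ]
  [ -9  -14     6  |  39 ]
ρ2 := ρ2 + 3·ρ1
  [  1    2  -1/2  |  -5 ]
  [  0    2   1/2  |  -4 ]
  [ -9  -14     6  |  39 ]
ρ3 := ρ3 + 9·ρ1
  [ 1  2  -1/2  |  -5 ]
  [ 0  2   1/2  |  -4 ]
  [ 0  4   3/2  |  -6 ]
ρ2 := 1/2·ρ2
  [ 1  2  -1/2  |  -5 ]
  [ 0  1   1/4  |  -2 ]
  [ 0  4   3/2  |  -6 ]
ρ3 := ρ3 − 4·ρ2
  [ 1  2  -1/2  |  -5 ]
  [ 0  1   1/4  |  -2 ]
  [ 0  0   1/2  |   2 ]
ρ3 := 2·ρ3
  [ 1  2  -1/2  |  -5 ]
  [ 0  1   1/4  |  -2 ]
  [ 0  0     1  |   4 ]
ρ2 := ρ2 − 1/4·ρ3
  [ 1  2  -1/2  |  -5 ]
  [ 0  1     0  |  -3 ]
  [ 0  0     1  |   4 ]
ρ1 := ρ1 + 1/2·ρ3
  [ 1  2  0  |  -3 ]
  [ 0  1  0  |  -3 ]
  [ 0  0  1  |   4 ]
ρ1 := ρ1 − 2·ρ2
  [ 1  0  0  |   3 ]
  [ 0  1  0  |  -3 ]
  [ 0  0  1  |   4 ]
Reading off the last column: p = 3, q = -3, r = 4.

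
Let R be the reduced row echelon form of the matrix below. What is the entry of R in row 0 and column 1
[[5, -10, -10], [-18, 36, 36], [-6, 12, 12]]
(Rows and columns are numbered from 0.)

-2

r1 := 1/5·r1
  [   1  -2  -2 ]
  [ -18  36  36 ]
  [  -6  12  12 ]
r2 := r2 + 18·r1
  [  1  -2  -2 ]
  [  0   0   0 ]
  [ -6  12  12 ]
r3 := r3 + 6·r1
  [ 1  -2  -2 ]
  [ 0   0   0 ]
  [ 0   0   0 ]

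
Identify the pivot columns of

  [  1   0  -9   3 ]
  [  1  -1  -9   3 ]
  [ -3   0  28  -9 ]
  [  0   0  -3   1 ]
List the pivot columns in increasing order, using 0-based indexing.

Subtract R1 from R2.
  [  1   0  -9   3 ]
  [  0  -1   0   0 ]
  [ -3   0  28  -9 ]
  [  0   0  -3   1 ]
Add 3 times R1 to R3.
  [ 1   0  -9  3 ]
  [ 0  -1   0  0 ]
  [ 0   0   1  0 ]
  [ 0   0  -3  1 ]
Multiply R2 by -1.
  [ 1  0  -9  3 ]
  [ 0  1   0  0 ]
  [ 0  0   1  0 ]
  [ 0  0  -3  1 ]
Add 3 times R3 to R4.
  [ 1  0  -9  3 ]
  [ 0  1   0  0 ]
  [ 0  0   1  0 ]
  [ 0  0   0  1 ]
Subtract 3 times R4 from R1.
  [ 1  0  -9  0 ]
  [ 0  1   0  0 ]
  [ 0  0   1  0 ]
  [ 0  0   0  1 ]
Add 9 times R3 to R1.
  [ 1  0  0  0 ]
  [ 0  1  0  0 ]
  [ 0  0  1  0 ]
  [ 0  0  0  1 ]
Pivot columns are the columns containing a leading 1.

0, 1, 2, 3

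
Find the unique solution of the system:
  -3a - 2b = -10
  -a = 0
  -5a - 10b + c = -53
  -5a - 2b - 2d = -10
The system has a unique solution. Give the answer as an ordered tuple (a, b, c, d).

(0, 5, -3, 0)

Form the augmented matrix and row-reduce:
  [ -3   -2  0   0  |  -10 ]
  [ -1    0  0   0  |    0 ]
  [ -5  -10  1   0  |  -53 ]
  [ -5   -2  0  -2  |  -10 ]
R1 -> -1/3·R1
  [  1  2/3  0   0  |  10/3 ]
  [ -1    0  0   0  |     0 ]
  [ -5  -10  1   0  |   -53 ]
  [ -5   -2  0  -2  |   -10 ]
R2 -> R2 + R1
  [  1  2/3  0   0  |  10/3 ]
  [  0  2/3  0   0  |  10/3 ]
  [ -5  -10  1   0  |   -53 ]
  [ -5   -2  0  -2  |   -10 ]
R3 -> R3 + 5·R1
  [  1    2/3  0   0  |    10/3 ]
  [  0    2/3  0   0  |    10/3 ]
  [  0  -20/3  1   0  |  -109/3 ]
  [ -5     -2  0  -2  |     -10 ]
R4 -> R4 + 5·R1
  [ 1    2/3  0   0  |    10/3 ]
  [ 0    2/3  0   0  |    10/3 ]
  [ 0  -20/3  1   0  |  -109/3 ]
  [ 0    4/3  0  -2  |    20/3 ]
R2 -> 3/2·R2
  [ 1    2/3  0   0  |    10/3 ]
  [ 0      1  0   0  |       5 ]
  [ 0  -20/3  1   0  |  -109/3 ]
  [ 0    4/3  0  -2  |    20/3 ]
R3 -> R3 + 20/3·R2
  [ 1  2/3  0   0  |  10/3 ]
  [ 0    1  0   0  |     5 ]
  [ 0    0  1   0  |    -3 ]
  [ 0  4/3  0  -2  |  20/3 ]
R4 -> R4 − 4/3·R2
  [ 1  2/3  0   0  |  10/3 ]
  [ 0    1  0   0  |     5 ]
  [ 0    0  1   0  |    -3 ]
  [ 0    0  0  -2  |     0 ]
R4 -> -1/2·R4
  [ 1  2/3  0  0  |  10/3 ]
  [ 0    1  0  0  |     5 ]
  [ 0    0  1  0  |    -3 ]
  [ 0    0  0  1  |     0 ]
R1 -> R1 − 2/3·R2
  [ 1  0  0  0  |   0 ]
  [ 0  1  0  0  |   5 ]
  [ 0  0  1  0  |  -3 ]
  [ 0  0  0  1  |   0 ]
Reading off the last column: a = 0, b = 5, c = -3, d = 0.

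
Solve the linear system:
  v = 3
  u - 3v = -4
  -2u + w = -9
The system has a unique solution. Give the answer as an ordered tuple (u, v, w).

(5, 3, 1)

Form the augmented matrix and row-reduce:
  [  0   1  0  |   3 ]
  [  1  -3  0  |  -4 ]
  [ -2   0  1  |  -9 ]
ρ1 <-> ρ2
  [  1  -3  0  |  -4 ]
  [  0   1  0  |   3 ]
  [ -2   0  1  |  -9 ]
ρ3 ← ρ3 + 2·ρ1
  [ 1  -3  0  |   -4 ]
  [ 0   1  0  |    3 ]
  [ 0  -6  1  |  -17 ]
ρ3 ← ρ3 + 6·ρ2
  [ 1  -3  0  |  -4 ]
  [ 0   1  0  |   3 ]
  [ 0   0  1  |   1 ]
ρ1 ← ρ1 + 3·ρ2
  [ 1  0  0  |  5 ]
  [ 0  1  0  |  3 ]
  [ 0  0  1  |  1 ]
Reading off the last column: u = 5, v = 3, w = 1.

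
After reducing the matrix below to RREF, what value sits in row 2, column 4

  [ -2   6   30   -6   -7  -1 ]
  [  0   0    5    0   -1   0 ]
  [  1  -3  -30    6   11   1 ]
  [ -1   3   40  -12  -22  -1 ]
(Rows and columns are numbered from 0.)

r1 := -1/2·r1
  [  1  -3  -15    3  7/2  1/2 ]
  [  0   0    5    0   -1    0 ]
  [  1  -3  -30    6   11    1 ]
  [ -1   3   40  -12  -22   -1 ]
r3 := r3 − r1
  [  1  -3  -15    3   7/2  1/2 ]
  [  0   0    5    0    -1    0 ]
  [  0   0  -15    3  15/2  1/2 ]
  [ -1   3   40  -12   -22   -1 ]
r4 := r4 + r1
  [ 1  -3  -15   3    7/2   1/2 ]
  [ 0   0    5   0     -1     0 ]
  [ 0   0  -15   3   15/2   1/2 ]
  [ 0   0   25  -9  -37/2  -1/2 ]
r2 := 1/5·r2
  [ 1  -3  -15   3    7/2   1/2 ]
  [ 0   0    1   0   -1/5     0 ]
  [ 0   0  -15   3   15/2   1/2 ]
  [ 0   0   25  -9  -37/2  -1/2 ]
r3 := r3 + 15·r2
  [ 1  -3  -15   3    7/2   1/2 ]
  [ 0   0    1   0   -1/5     0 ]
  [ 0   0    0   3    9/2   1/2 ]
  [ 0   0   25  -9  -37/2  -1/2 ]
r4 := r4 − 25·r2
  [ 1  -3  -15   3    7/2   1/2 ]
  [ 0   0    1   0   -1/5     0 ]
  [ 0   0    0   3    9/2   1/2 ]
  [ 0   0    0  -9  -27/2  -1/2 ]
r3 := 1/3·r3
  [ 1  -3  -15   3    7/2   1/2 ]
  [ 0   0    1   0   -1/5     0 ]
  [ 0   0    0   1    3/2   1/6 ]
  [ 0   0    0  -9  -27/2  -1/2 ]
r4 := r4 + 9·r3
  [ 1  -3  -15  3   7/2  1/2 ]
  [ 0   0    1  0  -1/5    0 ]
  [ 0   0    0  1   3/2  1/6 ]
  [ 0   0    0  0     0    1 ]
r3 := r3 − 1/6·r4
  [ 1  -3  -15  3   7/2  1/2 ]
  [ 0   0    1  0  -1/5    0 ]
  [ 0   0    0  1   3/2    0 ]
  [ 0   0    0  0     0    1 ]
r1 := r1 − 1/2·r4
  [ 1  -3  -15  3   7/2  0 ]
  [ 0   0    1  0  -1/5  0 ]
  [ 0   0    0  1   3/2  0 ]
  [ 0   0    0  0     0  1 ]
r1 := r1 − 3·r3
  [ 1  -3  -15  0    -1  0 ]
  [ 0   0    1  0  -1/5  0 ]
  [ 0   0    0  1   3/2  0 ]
  [ 0   0    0  0     0  1 ]
r1 := r1 + 15·r2
  [ 1  -3  0  0    -4  0 ]
  [ 0   0  1  0  -1/5  0 ]
  [ 0   0  0  1   3/2  0 ]
  [ 0   0  0  0     0  1 ]

3/2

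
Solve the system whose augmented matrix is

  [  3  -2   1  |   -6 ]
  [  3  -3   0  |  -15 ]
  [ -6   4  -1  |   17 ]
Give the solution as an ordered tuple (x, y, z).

R1 → 1/3·R1
  [  1  -2/3  1/3  |   -2 ]
  [  3    -3    0  |  -15 ]
  [ -6     4   -1  |   17 ]
R2 → R2 − 3·R1
  [  1  -2/3  1/3  |  -2 ]
  [  0    -1   -1  |  -9 ]
  [ -6     4   -1  |  17 ]
R3 → R3 + 6·R1
  [ 1  -2/3  1/3  |  -2 ]
  [ 0    -1   -1  |  -9 ]
  [ 0     0    1  |   5 ]
R2 → -1·R2
  [ 1  -2/3  1/3  |  -2 ]
  [ 0     1    1  |   9 ]
  [ 0     0    1  |   5 ]
R2 → R2 − R3
  [ 1  -2/3  1/3  |  -2 ]
  [ 0     1    0  |   4 ]
  [ 0     0    1  |   5 ]
R1 → R1 − 1/3·R3
  [ 1  -2/3  0  |  -11/3 ]
  [ 0     1  0  |      4 ]
  [ 0     0  1  |      5 ]
R1 → R1 + 2/3·R2
  [ 1  0  0  |  -1 ]
  [ 0  1  0  |   4 ]
  [ 0  0  1  |   5 ]
Reading off the last column: x = -1, y = 4, z = 5.

(-1, 4, 5)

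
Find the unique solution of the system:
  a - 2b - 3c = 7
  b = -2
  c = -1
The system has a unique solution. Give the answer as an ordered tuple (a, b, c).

(0, -2, -1)

Form the augmented matrix and row-reduce:
  [ 1  -2  -3  |   7 ]
  [ 0   1   0  |  -2 ]
  [ 0   0   1  |  -1 ]
R1 := R1 + 3·R3
  [ 1  -2  0  |   4 ]
  [ 0   1  0  |  -2 ]
  [ 0   0  1  |  -1 ]
R1 := R1 + 2·R2
  [ 1  0  0  |   0 ]
  [ 0  1  0  |  -2 ]
  [ 0  0  1  |  -1 ]
Reading off the last column: a = 0, b = -2, c = -1.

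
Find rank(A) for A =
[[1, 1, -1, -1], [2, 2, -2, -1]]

R2 := R2 − 2·R1
  [ 1  1  -1  -1 ]
  [ 0  0   0   1 ]
R1 := R1 + R2
  [ 1  1  -1  0 ]
  [ 0  0   0  1 ]
The reduced form has 2 nonzero rows.

rank = 2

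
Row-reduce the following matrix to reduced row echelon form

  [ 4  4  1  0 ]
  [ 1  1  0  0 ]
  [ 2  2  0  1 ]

[[1, 1, 0, 0], [0, 0, 1, 0], [0, 0, 0, 1]]

Multiply ρ1 by 1/4.
  [ 1  1  1/4  0 ]
  [ 1  1    0  0 ]
  [ 2  2    0  1 ]
Subtract ρ1 from ρ2.
  [ 1  1   1/4  0 ]
  [ 0  0  -1/4  0 ]
  [ 2  2     0  1 ]
Subtract 2 times ρ1 from ρ3.
  [ 1  1   1/4  0 ]
  [ 0  0  -1/4  0 ]
  [ 0  0  -1/2  1 ]
Multiply ρ2 by -4.
  [ 1  1   1/4  0 ]
  [ 0  0     1  0 ]
  [ 0  0  -1/2  1 ]
Add 1/2 times ρ2 to ρ3.
  [ 1  1  1/4  0 ]
  [ 0  0    1  0 ]
  [ 0  0    0  1 ]
Subtract 1/4 times ρ2 from ρ1.
  [ 1  1  0  0 ]
  [ 0  0  1  0 ]
  [ 0  0  0  1 ]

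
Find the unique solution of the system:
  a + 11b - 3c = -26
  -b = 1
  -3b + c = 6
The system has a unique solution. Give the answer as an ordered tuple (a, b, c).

(-6, -1, 3)

Form the augmented matrix and row-reduce:
  [ 1  11  -3  |  -26 ]
  [ 0  -1   0  |    1 ]
  [ 0  -3   1  |    6 ]
R2 ← -1·R2
  [ 1  11  -3  |  -26 ]
  [ 0   1   0  |   -1 ]
  [ 0  -3   1  |    6 ]
R3 ← R3 + 3·R2
  [ 1  11  -3  |  -26 ]
  [ 0   1   0  |   -1 ]
  [ 0   0   1  |    3 ]
R1 ← R1 + 3·R3
  [ 1  11  0  |  -17 ]
  [ 0   1  0  |   -1 ]
  [ 0   0  1  |    3 ]
R1 ← R1 − 11·R2
  [ 1  0  0  |  -6 ]
  [ 0  1  0  |  -1 ]
  [ 0  0  1  |   3 ]
Reading off the last column: a = -6, b = -1, c = 3.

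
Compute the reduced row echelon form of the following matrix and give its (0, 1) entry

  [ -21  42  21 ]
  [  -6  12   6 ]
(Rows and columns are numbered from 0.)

-2

R1 := -1/21·R1
  [  1  -2  -1 ]
  [ -6  12   6 ]
R2 := R2 + 6·R1
  [ 1  -2  -1 ]
  [ 0   0   0 ]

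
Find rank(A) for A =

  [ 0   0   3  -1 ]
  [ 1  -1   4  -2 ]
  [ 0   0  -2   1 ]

rank = 3

ρ1 <=> ρ2
  [ 1  -1   4  -2 ]
  [ 0   0   3  -1 ]
  [ 0   0  -2   1 ]
ρ2 ← 1/3·ρ2
  [ 1  -1   4    -2 ]
  [ 0   0   1  -1/3 ]
  [ 0   0  -2     1 ]
ρ3 ← ρ3 + 2·ρ2
  [ 1  -1  4    -2 ]
  [ 0   0  1  -1/3 ]
  [ 0   0  0   1/3 ]
ρ3 ← 3·ρ3
  [ 1  -1  4    -2 ]
  [ 0   0  1  -1/3 ]
  [ 0   0  0     1 ]
ρ2 ← ρ2 + 1/3·ρ3
  [ 1  -1  4  -2 ]
  [ 0   0  1   0 ]
  [ 0   0  0   1 ]
ρ1 ← ρ1 + 2·ρ3
  [ 1  -1  4  0 ]
  [ 0   0  1  0 ]
  [ 0   0  0  1 ]
ρ1 ← ρ1 − 4·ρ2
  [ 1  -1  0  0 ]
  [ 0   0  1  0 ]
  [ 0   0  0  1 ]
The reduced form has 3 nonzero rows.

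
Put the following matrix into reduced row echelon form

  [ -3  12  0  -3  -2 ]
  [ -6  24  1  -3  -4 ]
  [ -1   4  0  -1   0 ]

[[1, -4, 0, 1, 0], [0, 0, 1, 3, 0], [0, 0, 0, 0, 1]]

ρ1 ← -1/3·ρ1
  [  1  -4  0   1  2/3 ]
  [ -6  24  1  -3   -4 ]
  [ -1   4  0  -1    0 ]
ρ2 ← ρ2 + 6·ρ1
  [  1  -4  0   1  2/3 ]
  [  0   0  1   3    0 ]
  [ -1   4  0  -1    0 ]
ρ3 ← ρ3 + ρ1
  [ 1  -4  0  1  2/3 ]
  [ 0   0  1  3    0 ]
  [ 0   0  0  0  2/3 ]
ρ3 ← 3/2·ρ3
  [ 1  -4  0  1  2/3 ]
  [ 0   0  1  3    0 ]
  [ 0   0  0  0    1 ]
ρ1 ← ρ1 − 2/3·ρ3
  [ 1  -4  0  1  0 ]
  [ 0   0  1  3  0 ]
  [ 0   0  0  0  1 ]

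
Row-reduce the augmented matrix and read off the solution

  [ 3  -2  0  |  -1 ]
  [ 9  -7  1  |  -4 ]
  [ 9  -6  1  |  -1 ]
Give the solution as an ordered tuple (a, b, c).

ρ1 := 1/3·ρ1
ρ2 := ρ2 − 9·ρ1
ρ3 := ρ3 − 9·ρ1
ρ2 := -1·ρ2
ρ2 := ρ2 + ρ3
ρ1 := ρ1 + 2/3·ρ2
Reading off the last column: a = 5/3, b = 3, c = 2.

(5/3, 3, 2)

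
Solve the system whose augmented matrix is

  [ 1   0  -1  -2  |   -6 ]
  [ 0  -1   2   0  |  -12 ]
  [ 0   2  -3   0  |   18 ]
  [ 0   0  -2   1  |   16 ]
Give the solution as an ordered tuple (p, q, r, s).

Multiply R2 by -1.
Subtract 2 times R2 from R3.
Add 2 times R3 to R4.
Add 2 times R4 to R1.
Add 2 times R3 to R2.
Add R3 to R1.
Reading off the last column: p = -4, q = 0, r = -6, s = 4.

(-4, 0, -6, 4)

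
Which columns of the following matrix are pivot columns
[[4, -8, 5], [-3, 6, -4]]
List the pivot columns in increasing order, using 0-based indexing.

0, 2

R1 -> 1/4·R1
R2 -> R2 + 3·R1
R2 -> -4·R2
R1 -> R1 − 5/4·R2
Pivot columns are the columns containing a leading 1.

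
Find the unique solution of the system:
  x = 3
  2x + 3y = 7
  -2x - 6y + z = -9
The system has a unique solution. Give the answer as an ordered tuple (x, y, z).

Form the augmented matrix and row-reduce:
  [  1   0  0  |   3 ]
  [  2   3  0  |   7 ]
  [ -2  -6  1  |  -9 ]
R2 -> R2 − 2·R1
  [  1   0  0  |   3 ]
  [  0   3  0  |   1 ]
  [ -2  -6  1  |  -9 ]
R3 -> R3 + 2·R1
  [ 1   0  0  |   3 ]
  [ 0   3  0  |   1 ]
  [ 0  -6  1  |  -3 ]
R2 -> 1/3·R2
  [ 1   0  0  |    3 ]
  [ 0   1  0  |  1/3 ]
  [ 0  -6  1  |   -3 ]
R3 -> R3 + 6·R2
  [ 1  0  0  |    3 ]
  [ 0  1  0  |  1/3 ]
  [ 0  0  1  |   -1 ]
Reading off the last column: x = 3, y = 1/3, z = -1.

(3, 1/3, -1)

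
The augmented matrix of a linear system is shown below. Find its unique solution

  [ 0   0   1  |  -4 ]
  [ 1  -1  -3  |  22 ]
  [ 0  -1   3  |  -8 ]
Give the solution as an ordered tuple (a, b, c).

(6, -4, -4)

r1 <=> r2
  [ 1  -1  -3  |  22 ]
  [ 0   0   1  |  -4 ]
  [ 0  -1   3  |  -8 ]
r2 <=> r3
  [ 1  -1  -3  |  22 ]
  [ 0  -1   3  |  -8 ]
  [ 0   0   1  |  -4 ]
r2 → -1·r2
  [ 1  -1  -3  |  22 ]
  [ 0   1  -3  |   8 ]
  [ 0   0   1  |  -4 ]
r2 → r2 + 3·r3
  [ 1  -1  -3  |  22 ]
  [ 0   1   0  |  -4 ]
  [ 0   0   1  |  -4 ]
r1 → r1 + 3·r3
  [ 1  -1  0  |  10 ]
  [ 0   1  0  |  -4 ]
  [ 0   0  1  |  -4 ]
r1 → r1 + r2
  [ 1  0  0  |   6 ]
  [ 0  1  0  |  -4 ]
  [ 0  0  1  |  -4 ]
Reading off the last column: a = 6, b = -4, c = -4.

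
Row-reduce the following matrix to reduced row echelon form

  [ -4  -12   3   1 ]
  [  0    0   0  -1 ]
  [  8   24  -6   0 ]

[[1, 3, -3/4, 0], [0, 0, 0, 1], [0, 0, 0, 0]]

Multiply ρ1 by -1/4.
  [ 1   3  -3/4  -1/4 ]
  [ 0   0     0    -1 ]
  [ 8  24    -6     0 ]
Subtract 8 times ρ1 from ρ3.
  [ 1  3  -3/4  -1/4 ]
  [ 0  0     0    -1 ]
  [ 0  0     0     2 ]
Multiply ρ2 by -1.
  [ 1  3  -3/4  -1/4 ]
  [ 0  0     0     1 ]
  [ 0  0     0     2 ]
Subtract 2 times ρ2 from ρ3.
  [ 1  3  -3/4  -1/4 ]
  [ 0  0     0     1 ]
  [ 0  0     0     0 ]
Add 1/4 times ρ2 to ρ1.
  [ 1  3  -3/4  0 ]
  [ 0  0     0  1 ]
  [ 0  0     0  0 ]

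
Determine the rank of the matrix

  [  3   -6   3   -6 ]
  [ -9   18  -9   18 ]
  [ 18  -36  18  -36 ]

R1 -> 1/3·R1
  [  1   -2   1   -2 ]
  [ -9   18  -9   18 ]
  [ 18  -36  18  -36 ]
R2 -> R2 + 9·R1
  [  1   -2   1   -2 ]
  [  0    0   0    0 ]
  [ 18  -36  18  -36 ]
R3 -> R3 − 18·R1
  [ 1  -2  1  -2 ]
  [ 0   0  0   0 ]
  [ 0   0  0   0 ]
The reduced form has 1 nonzero row.

rank = 1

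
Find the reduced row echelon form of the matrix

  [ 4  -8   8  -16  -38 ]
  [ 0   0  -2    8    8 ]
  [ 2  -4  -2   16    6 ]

R1 -> 1/4·R1
  [ 1  -2   2  -4  -19/2 ]
  [ 0   0  -2   8      8 ]
  [ 2  -4  -2  16      6 ]
R3 -> R3 − 2·R1
  [ 1  -2   2  -4  -19/2 ]
  [ 0   0  -2   8      8 ]
  [ 0   0  -6  24     25 ]
R2 -> -1/2·R2
  [ 1  -2   2  -4  -19/2 ]
  [ 0   0   1  -4     -4 ]
  [ 0   0  -6  24     25 ]
R3 -> R3 + 6·R2
  [ 1  -2  2  -4  -19/2 ]
  [ 0   0  1  -4     -4 ]
  [ 0   0  0   0      1 ]
R2 -> R2 + 4·R3
  [ 1  -2  2  -4  -19/2 ]
  [ 0   0  1  -4      0 ]
  [ 0   0  0   0      1 ]
R1 -> R1 + 19/2·R3
  [ 1  -2  2  -4  0 ]
  [ 0   0  1  -4  0 ]
  [ 0   0  0   0  1 ]
R1 -> R1 − 2·R2
  [ 1  -2  0   4  0 ]
  [ 0   0  1  -4  0 ]
  [ 0   0  0   0  1 ]

[[1, -2, 0, 4, 0], [0, 0, 1, -4, 0], [0, 0, 0, 0, 1]]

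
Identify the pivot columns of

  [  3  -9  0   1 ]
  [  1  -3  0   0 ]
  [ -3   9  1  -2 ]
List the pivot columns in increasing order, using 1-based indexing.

R1 ← 1/3·R1
R2 ← R2 − R1
R3 ← R3 + 3·R1
R2 ↔ R3
R3 ← -3·R3
R2 ← R2 + R3
R1 ← R1 − 1/3·R3
Pivot columns are the columns containing a leading 1.

1, 3, 4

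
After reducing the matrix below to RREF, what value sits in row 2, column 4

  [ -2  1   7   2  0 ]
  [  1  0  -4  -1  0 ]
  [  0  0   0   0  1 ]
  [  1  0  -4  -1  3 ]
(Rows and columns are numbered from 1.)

R1 → -1/2·R1
  [ 1  -1/2  -7/2  -1  0 ]
  [ 1     0    -4  -1  0 ]
  [ 0     0     0   0  1 ]
  [ 1     0    -4  -1  3 ]
R2 → R2 − R1
  [ 1  -1/2  -7/2  -1  0 ]
  [ 0   1/2  -1/2   0  0 ]
  [ 0     0     0   0  1 ]
  [ 1     0    -4  -1  3 ]
R4 → R4 − R1
  [ 1  -1/2  -7/2  -1  0 ]
  [ 0   1/2  -1/2   0  0 ]
  [ 0     0     0   0  1 ]
  [ 0   1/2  -1/2   0  3 ]
R2 → 2·R2
  [ 1  -1/2  -7/2  -1  0 ]
  [ 0     1    -1   0  0 ]
  [ 0     0     0   0  1 ]
  [ 0   1/2  -1/2   0  3 ]
R4 → R4 − 1/2·R2
  [ 1  -1/2  -7/2  -1  0 ]
  [ 0     1    -1   0  0 ]
  [ 0     0     0   0  1 ]
  [ 0     0     0   0  3 ]
R4 → R4 − 3·R3
  [ 1  -1/2  -7/2  -1  0 ]
  [ 0     1    -1   0  0 ]
  [ 0     0     0   0  1 ]
  [ 0     0     0   0  0 ]
R1 → R1 + 1/2·R2
  [ 1  0  -4  -1  0 ]
  [ 0  1  -1   0  0 ]
  [ 0  0   0   0  1 ]
  [ 0  0   0   0  0 ]

0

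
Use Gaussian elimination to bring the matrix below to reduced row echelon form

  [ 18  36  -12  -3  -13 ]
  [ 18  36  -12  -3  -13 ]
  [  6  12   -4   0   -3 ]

Multiply R1 by 1/18.
Subtract 18 times R1 from R2.
Subtract 6 times R1 from R3.
Swap R2 and R3.
Add 1/6 times R2 to R1.

[[1, 2, -2/3, 0, -1/2], [0, 0, 0, 1, 4/3], [0, 0, 0, 0, 0]]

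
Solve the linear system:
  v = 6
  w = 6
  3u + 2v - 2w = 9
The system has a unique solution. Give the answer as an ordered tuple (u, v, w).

Form the augmented matrix and row-reduce:
  [ 0  1   0  |  6 ]
  [ 0  0   1  |  6 ]
  [ 3  2  -2  |  9 ]
R1 <-> R3
  [ 3  2  -2  |  9 ]
  [ 0  0   1  |  6 ]
  [ 0  1   0  |  6 ]
R1 -> 1/3·R1
  [ 1  2/3  -2/3  |  3 ]
  [ 0    0     1  |  6 ]
  [ 0    1     0  |  6 ]
R2 <-> R3
  [ 1  2/3  -2/3  |  3 ]
  [ 0    1     0  |  6 ]
  [ 0    0     1  |  6 ]
R1 -> R1 + 2/3·R3
  [ 1  2/3  0  |  7 ]
  [ 0    1  0  |  6 ]
  [ 0    0  1  |  6 ]
R1 -> R1 − 2/3·R2
  [ 1  0  0  |  3 ]
  [ 0  1  0  |  6 ]
  [ 0  0  1  |  6 ]
Reading off the last column: u = 3, v = 6, w = 6.

(3, 6, 6)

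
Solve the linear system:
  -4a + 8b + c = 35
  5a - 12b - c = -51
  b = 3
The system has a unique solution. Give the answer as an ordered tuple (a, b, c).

Form the augmented matrix and row-reduce:
  [ -4    8   1  |   35 ]
  [  5  -12  -1  |  -51 ]
  [  0    1   0  |    3 ]
r1 := -1/4·r1
  [ 1   -2  -1/4  |  -35/4 ]
  [ 5  -12    -1  |    -51 ]
  [ 0    1     0  |      3 ]
r2 := r2 − 5·r1
  [ 1  -2  -1/4  |  -35/4 ]
  [ 0  -2   1/4  |  -29/4 ]
  [ 0   1     0  |      3 ]
r2 := -1/2·r2
  [ 1  -2  -1/4  |  -35/4 ]
  [ 0   1  -1/8  |   29/8 ]
  [ 0   1     0  |      3 ]
r3 := r3 − r2
  [ 1  -2  -1/4  |  -35/4 ]
  [ 0   1  -1/8  |   29/8 ]
  [ 0   0   1/8  |   -5/8 ]
r3 := 8·r3
  [ 1  -2  -1/4  |  -35/4 ]
  [ 0   1  -1/8  |   29/8 ]
  [ 0   0     1  |     -5 ]
r2 := r2 + 1/8·r3
  [ 1  -2  -1/4  |  -35/4 ]
  [ 0   1     0  |      3 ]
  [ 0   0     1  |     -5 ]
r1 := r1 + 1/4·r3
  [ 1  -2  0  |  -10 ]
  [ 0   1  0  |    3 ]
  [ 0   0  1  |   -5 ]
r1 := r1 + 2·r2
  [ 1  0  0  |  -4 ]
  [ 0  1  0  |   3 ]
  [ 0  0  1  |  -5 ]
Reading off the last column: a = -4, b = 3, c = -5.

(-4, 3, -5)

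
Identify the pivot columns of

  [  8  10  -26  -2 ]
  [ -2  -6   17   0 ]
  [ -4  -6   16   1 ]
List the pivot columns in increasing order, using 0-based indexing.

R1 → 1/8·R1
  [  1  5/4  -13/4  -1/4 ]
  [ -2   -6     17     0 ]
  [ -4   -6     16     1 ]
R2 → R2 + 2·R1
  [  1   5/4  -13/4  -1/4 ]
  [  0  -7/2   21/2  -1/2 ]
  [ -4    -6     16     1 ]
R3 → R3 + 4·R1
  [ 1   5/4  -13/4  -1/4 ]
  [ 0  -7/2   21/2  -1/2 ]
  [ 0    -1      3     0 ]
R2 → -2/7·R2
  [ 1  5/4  -13/4  -1/4 ]
  [ 0    1     -3   1/7 ]
  [ 0   -1      3     0 ]
R3 → R3 + R2
  [ 1  5/4  -13/4  -1/4 ]
  [ 0    1     -3   1/7 ]
  [ 0    0      0   1/7 ]
R3 → 7·R3
  [ 1  5/4  -13/4  -1/4 ]
  [ 0    1     -3   1/7 ]
  [ 0    0      0     1 ]
R2 → R2 − 1/7·R3
  [ 1  5/4  -13/4  -1/4 ]
  [ 0    1     -3     0 ]
  [ 0    0      0     1 ]
R1 → R1 + 1/4·R3
  [ 1  5/4  -13/4  0 ]
  [ 0    1     -3  0 ]
  [ 0    0      0  1 ]
R1 → R1 − 5/4·R2
  [ 1  0  1/2  0 ]
  [ 0  1   -3  0 ]
  [ 0  0    0  1 ]
Pivot columns are the columns containing a leading 1.

0, 1, 3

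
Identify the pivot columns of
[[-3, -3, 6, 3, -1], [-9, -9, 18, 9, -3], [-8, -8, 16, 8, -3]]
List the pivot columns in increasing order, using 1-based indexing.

ρ1 ← -1/3·ρ1
  [  1   1  -2  -1  1/3 ]
  [ -9  -9  18   9   -3 ]
  [ -8  -8  16   8   -3 ]
ρ2 ← ρ2 + 9·ρ1
  [  1   1  -2  -1  1/3 ]
  [  0   0   0   0    0 ]
  [ -8  -8  16   8   -3 ]
ρ3 ← ρ3 + 8·ρ1
  [ 1  1  -2  -1   1/3 ]
  [ 0  0   0   0     0 ]
  [ 0  0   0   0  -1/3 ]
ρ2 <-> ρ3
  [ 1  1  -2  -1   1/3 ]
  [ 0  0   0   0  -1/3 ]
  [ 0  0   0   0     0 ]
ρ2 ← -3·ρ2
  [ 1  1  -2  -1  1/3 ]
  [ 0  0   0   0    1 ]
  [ 0  0   0   0    0 ]
ρ1 ← ρ1 − 1/3·ρ2
  [ 1  1  -2  -1  0 ]
  [ 0  0   0   0  1 ]
  [ 0  0   0   0  0 ]
Pivot columns are the columns containing a leading 1.

1, 5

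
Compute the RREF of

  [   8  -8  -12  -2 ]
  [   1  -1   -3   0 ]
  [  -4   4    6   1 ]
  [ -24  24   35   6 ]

Multiply R1 by 1/8.
  [   1  -1  -3/2  -1/4 ]
  [   1  -1    -3     0 ]
  [  -4   4     6     1 ]
  [ -24  24    35     6 ]
Subtract R1 from R2.
  [   1  -1  -3/2  -1/4 ]
  [   0   0  -3/2   1/4 ]
  [  -4   4     6     1 ]
  [ -24  24    35     6 ]
Add 4 times R1 to R3.
  [   1  -1  -3/2  -1/4 ]
  [   0   0  -3/2   1/4 ]
  [   0   0     0     0 ]
  [ -24  24    35     6 ]
Add 24 times R1 to R4.
  [ 1  -1  -3/2  -1/4 ]
  [ 0   0  -3/2   1/4 ]
  [ 0   0     0     0 ]
  [ 0   0    -1     0 ]
Multiply R2 by -2/3.
  [ 1  -1  -3/2  -1/4 ]
  [ 0   0     1  -1/6 ]
  [ 0   0     0     0 ]
  [ 0   0    -1     0 ]
Add R2 to R4.
  [ 1  -1  -3/2  -1/4 ]
  [ 0   0     1  -1/6 ]
  [ 0   0     0     0 ]
  [ 0   0     0  -1/6 ]
Swap R3 and R4.
  [ 1  -1  -3/2  -1/4 ]
  [ 0   0     1  -1/6 ]
  [ 0   0     0  -1/6 ]
  [ 0   0     0     0 ]
Multiply R3 by -6.
  [ 1  -1  -3/2  -1/4 ]
  [ 0   0     1  -1/6 ]
  [ 0   0     0     1 ]
  [ 0   0     0     0 ]
Add 1/6 times R3 to R2.
  [ 1  -1  -3/2  -1/4 ]
  [ 0   0     1     0 ]
  [ 0   0     0     1 ]
  [ 0   0     0     0 ]
Add 1/4 times R3 to R1.
  [ 1  -1  -3/2  0 ]
  [ 0   0     1  0 ]
  [ 0   0     0  1 ]
  [ 0   0     0  0 ]
Add 3/2 times R2 to R1.
  [ 1  -1  0  0 ]
  [ 0   0  1  0 ]
  [ 0   0  0  1 ]
  [ 0   0  0  0 ]

[[1, -1, 0, 0], [0, 0, 1, 0], [0, 0, 0, 1], [0, 0, 0, 0]]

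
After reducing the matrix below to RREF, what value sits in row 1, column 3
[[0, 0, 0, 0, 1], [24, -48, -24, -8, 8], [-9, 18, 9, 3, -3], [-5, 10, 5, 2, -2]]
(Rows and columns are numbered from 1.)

Swap r1 and r2.
  [ 24  -48  -24  -8   8 ]
  [  0    0    0   0   1 ]
  [ -9   18    9   3  -3 ]
  [ -5   10    5   2  -2 ]
Multiply r1 by 1/24.
  [  1  -2  -1  -1/3  1/3 ]
  [  0   0   0     0    1 ]
  [ -9  18   9     3   -3 ]
  [ -5  10   5     2   -2 ]
Add 9 times r1 to r3.
  [  1  -2  -1  -1/3  1/3 ]
  [  0   0   0     0    1 ]
  [  0   0   0     0    0 ]
  [ -5  10   5     2   -2 ]
Add 5 times r1 to r4.
  [ 1  -2  -1  -1/3   1/3 ]
  [ 0   0   0     0     1 ]
  [ 0   0   0     0     0 ]
  [ 0   0   0   1/3  -1/3 ]
Swap r2 and r4.
  [ 1  -2  -1  -1/3   1/3 ]
  [ 0   0   0   1/3  -1/3 ]
  [ 0   0   0     0     0 ]
  [ 0   0   0     0     1 ]
Multiply r2 by 3.
  [ 1  -2  -1  -1/3  1/3 ]
  [ 0   0   0     1   -1 ]
  [ 0   0   0     0    0 ]
  [ 0   0   0     0    1 ]
Swap r3 and r4.
  [ 1  -2  -1  -1/3  1/3 ]
  [ 0   0   0     1   -1 ]
  [ 0   0   0     0    1 ]
  [ 0   0   0     0    0 ]
Add r3 to r2.
  [ 1  -2  -1  -1/3  1/3 ]
  [ 0   0   0     1    0 ]
  [ 0   0   0     0    1 ]
  [ 0   0   0     0    0 ]
Subtract 1/3 times r3 from r1.
  [ 1  -2  -1  -1/3  0 ]
  [ 0   0   0     1  0 ]
  [ 0   0   0     0  1 ]
  [ 0   0   0     0  0 ]
Add 1/3 times r2 to r1.
  [ 1  -2  -1  0  0 ]
  [ 0   0   0  1  0 ]
  [ 0   0   0  0  1 ]
  [ 0   0   0  0  0 ]

-1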